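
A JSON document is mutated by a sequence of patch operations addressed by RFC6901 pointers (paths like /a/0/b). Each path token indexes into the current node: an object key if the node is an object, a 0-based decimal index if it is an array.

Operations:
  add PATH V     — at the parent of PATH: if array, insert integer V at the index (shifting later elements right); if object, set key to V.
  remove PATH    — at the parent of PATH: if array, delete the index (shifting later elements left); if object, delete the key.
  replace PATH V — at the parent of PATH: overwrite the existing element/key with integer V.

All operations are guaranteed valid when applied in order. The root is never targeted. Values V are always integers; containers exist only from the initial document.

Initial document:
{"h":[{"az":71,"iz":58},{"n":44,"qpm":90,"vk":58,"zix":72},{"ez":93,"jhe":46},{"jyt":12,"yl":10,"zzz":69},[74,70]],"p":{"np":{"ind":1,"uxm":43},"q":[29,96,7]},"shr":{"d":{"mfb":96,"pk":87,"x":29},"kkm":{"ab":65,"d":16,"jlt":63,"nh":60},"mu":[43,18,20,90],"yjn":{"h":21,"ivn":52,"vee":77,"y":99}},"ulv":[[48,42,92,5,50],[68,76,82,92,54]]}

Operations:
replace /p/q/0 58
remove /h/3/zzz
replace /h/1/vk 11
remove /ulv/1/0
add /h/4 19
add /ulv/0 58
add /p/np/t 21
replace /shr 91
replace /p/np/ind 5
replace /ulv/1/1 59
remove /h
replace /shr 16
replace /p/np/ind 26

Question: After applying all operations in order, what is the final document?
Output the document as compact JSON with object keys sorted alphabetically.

Answer: {"p":{"np":{"ind":26,"t":21,"uxm":43},"q":[58,96,7]},"shr":16,"ulv":[58,[48,59,92,5,50],[76,82,92,54]]}

Derivation:
After op 1 (replace /p/q/0 58): {"h":[{"az":71,"iz":58},{"n":44,"qpm":90,"vk":58,"zix":72},{"ez":93,"jhe":46},{"jyt":12,"yl":10,"zzz":69},[74,70]],"p":{"np":{"ind":1,"uxm":43},"q":[58,96,7]},"shr":{"d":{"mfb":96,"pk":87,"x":29},"kkm":{"ab":65,"d":16,"jlt":63,"nh":60},"mu":[43,18,20,90],"yjn":{"h":21,"ivn":52,"vee":77,"y":99}},"ulv":[[48,42,92,5,50],[68,76,82,92,54]]}
After op 2 (remove /h/3/zzz): {"h":[{"az":71,"iz":58},{"n":44,"qpm":90,"vk":58,"zix":72},{"ez":93,"jhe":46},{"jyt":12,"yl":10},[74,70]],"p":{"np":{"ind":1,"uxm":43},"q":[58,96,7]},"shr":{"d":{"mfb":96,"pk":87,"x":29},"kkm":{"ab":65,"d":16,"jlt":63,"nh":60},"mu":[43,18,20,90],"yjn":{"h":21,"ivn":52,"vee":77,"y":99}},"ulv":[[48,42,92,5,50],[68,76,82,92,54]]}
After op 3 (replace /h/1/vk 11): {"h":[{"az":71,"iz":58},{"n":44,"qpm":90,"vk":11,"zix":72},{"ez":93,"jhe":46},{"jyt":12,"yl":10},[74,70]],"p":{"np":{"ind":1,"uxm":43},"q":[58,96,7]},"shr":{"d":{"mfb":96,"pk":87,"x":29},"kkm":{"ab":65,"d":16,"jlt":63,"nh":60},"mu":[43,18,20,90],"yjn":{"h":21,"ivn":52,"vee":77,"y":99}},"ulv":[[48,42,92,5,50],[68,76,82,92,54]]}
After op 4 (remove /ulv/1/0): {"h":[{"az":71,"iz":58},{"n":44,"qpm":90,"vk":11,"zix":72},{"ez":93,"jhe":46},{"jyt":12,"yl":10},[74,70]],"p":{"np":{"ind":1,"uxm":43},"q":[58,96,7]},"shr":{"d":{"mfb":96,"pk":87,"x":29},"kkm":{"ab":65,"d":16,"jlt":63,"nh":60},"mu":[43,18,20,90],"yjn":{"h":21,"ivn":52,"vee":77,"y":99}},"ulv":[[48,42,92,5,50],[76,82,92,54]]}
After op 5 (add /h/4 19): {"h":[{"az":71,"iz":58},{"n":44,"qpm":90,"vk":11,"zix":72},{"ez":93,"jhe":46},{"jyt":12,"yl":10},19,[74,70]],"p":{"np":{"ind":1,"uxm":43},"q":[58,96,7]},"shr":{"d":{"mfb":96,"pk":87,"x":29},"kkm":{"ab":65,"d":16,"jlt":63,"nh":60},"mu":[43,18,20,90],"yjn":{"h":21,"ivn":52,"vee":77,"y":99}},"ulv":[[48,42,92,5,50],[76,82,92,54]]}
After op 6 (add /ulv/0 58): {"h":[{"az":71,"iz":58},{"n":44,"qpm":90,"vk":11,"zix":72},{"ez":93,"jhe":46},{"jyt":12,"yl":10},19,[74,70]],"p":{"np":{"ind":1,"uxm":43},"q":[58,96,7]},"shr":{"d":{"mfb":96,"pk":87,"x":29},"kkm":{"ab":65,"d":16,"jlt":63,"nh":60},"mu":[43,18,20,90],"yjn":{"h":21,"ivn":52,"vee":77,"y":99}},"ulv":[58,[48,42,92,5,50],[76,82,92,54]]}
After op 7 (add /p/np/t 21): {"h":[{"az":71,"iz":58},{"n":44,"qpm":90,"vk":11,"zix":72},{"ez":93,"jhe":46},{"jyt":12,"yl":10},19,[74,70]],"p":{"np":{"ind":1,"t":21,"uxm":43},"q":[58,96,7]},"shr":{"d":{"mfb":96,"pk":87,"x":29},"kkm":{"ab":65,"d":16,"jlt":63,"nh":60},"mu":[43,18,20,90],"yjn":{"h":21,"ivn":52,"vee":77,"y":99}},"ulv":[58,[48,42,92,5,50],[76,82,92,54]]}
After op 8 (replace /shr 91): {"h":[{"az":71,"iz":58},{"n":44,"qpm":90,"vk":11,"zix":72},{"ez":93,"jhe":46},{"jyt":12,"yl":10},19,[74,70]],"p":{"np":{"ind":1,"t":21,"uxm":43},"q":[58,96,7]},"shr":91,"ulv":[58,[48,42,92,5,50],[76,82,92,54]]}
After op 9 (replace /p/np/ind 5): {"h":[{"az":71,"iz":58},{"n":44,"qpm":90,"vk":11,"zix":72},{"ez":93,"jhe":46},{"jyt":12,"yl":10},19,[74,70]],"p":{"np":{"ind":5,"t":21,"uxm":43},"q":[58,96,7]},"shr":91,"ulv":[58,[48,42,92,5,50],[76,82,92,54]]}
After op 10 (replace /ulv/1/1 59): {"h":[{"az":71,"iz":58},{"n":44,"qpm":90,"vk":11,"zix":72},{"ez":93,"jhe":46},{"jyt":12,"yl":10},19,[74,70]],"p":{"np":{"ind":5,"t":21,"uxm":43},"q":[58,96,7]},"shr":91,"ulv":[58,[48,59,92,5,50],[76,82,92,54]]}
After op 11 (remove /h): {"p":{"np":{"ind":5,"t":21,"uxm":43},"q":[58,96,7]},"shr":91,"ulv":[58,[48,59,92,5,50],[76,82,92,54]]}
After op 12 (replace /shr 16): {"p":{"np":{"ind":5,"t":21,"uxm":43},"q":[58,96,7]},"shr":16,"ulv":[58,[48,59,92,5,50],[76,82,92,54]]}
After op 13 (replace /p/np/ind 26): {"p":{"np":{"ind":26,"t":21,"uxm":43},"q":[58,96,7]},"shr":16,"ulv":[58,[48,59,92,5,50],[76,82,92,54]]}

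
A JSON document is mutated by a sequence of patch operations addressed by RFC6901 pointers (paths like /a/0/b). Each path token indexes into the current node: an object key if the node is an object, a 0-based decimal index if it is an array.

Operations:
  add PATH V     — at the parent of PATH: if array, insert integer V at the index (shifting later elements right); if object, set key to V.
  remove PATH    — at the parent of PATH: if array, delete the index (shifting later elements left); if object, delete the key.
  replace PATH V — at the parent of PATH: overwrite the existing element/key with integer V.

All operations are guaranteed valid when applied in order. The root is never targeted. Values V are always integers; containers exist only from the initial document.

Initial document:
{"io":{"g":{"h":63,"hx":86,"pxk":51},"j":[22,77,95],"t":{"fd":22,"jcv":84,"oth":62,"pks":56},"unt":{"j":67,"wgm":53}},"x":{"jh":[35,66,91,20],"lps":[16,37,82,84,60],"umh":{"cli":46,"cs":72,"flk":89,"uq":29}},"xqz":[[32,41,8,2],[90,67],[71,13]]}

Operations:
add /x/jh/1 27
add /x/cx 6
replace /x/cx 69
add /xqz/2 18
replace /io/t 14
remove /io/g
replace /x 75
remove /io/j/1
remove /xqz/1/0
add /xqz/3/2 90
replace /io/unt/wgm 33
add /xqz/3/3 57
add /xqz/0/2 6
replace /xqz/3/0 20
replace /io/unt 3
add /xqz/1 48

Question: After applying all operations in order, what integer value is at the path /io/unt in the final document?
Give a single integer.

Answer: 3

Derivation:
After op 1 (add /x/jh/1 27): {"io":{"g":{"h":63,"hx":86,"pxk":51},"j":[22,77,95],"t":{"fd":22,"jcv":84,"oth":62,"pks":56},"unt":{"j":67,"wgm":53}},"x":{"jh":[35,27,66,91,20],"lps":[16,37,82,84,60],"umh":{"cli":46,"cs":72,"flk":89,"uq":29}},"xqz":[[32,41,8,2],[90,67],[71,13]]}
After op 2 (add /x/cx 6): {"io":{"g":{"h":63,"hx":86,"pxk":51},"j":[22,77,95],"t":{"fd":22,"jcv":84,"oth":62,"pks":56},"unt":{"j":67,"wgm":53}},"x":{"cx":6,"jh":[35,27,66,91,20],"lps":[16,37,82,84,60],"umh":{"cli":46,"cs":72,"flk":89,"uq":29}},"xqz":[[32,41,8,2],[90,67],[71,13]]}
After op 3 (replace /x/cx 69): {"io":{"g":{"h":63,"hx":86,"pxk":51},"j":[22,77,95],"t":{"fd":22,"jcv":84,"oth":62,"pks":56},"unt":{"j":67,"wgm":53}},"x":{"cx":69,"jh":[35,27,66,91,20],"lps":[16,37,82,84,60],"umh":{"cli":46,"cs":72,"flk":89,"uq":29}},"xqz":[[32,41,8,2],[90,67],[71,13]]}
After op 4 (add /xqz/2 18): {"io":{"g":{"h":63,"hx":86,"pxk":51},"j":[22,77,95],"t":{"fd":22,"jcv":84,"oth":62,"pks":56},"unt":{"j":67,"wgm":53}},"x":{"cx":69,"jh":[35,27,66,91,20],"lps":[16,37,82,84,60],"umh":{"cli":46,"cs":72,"flk":89,"uq":29}},"xqz":[[32,41,8,2],[90,67],18,[71,13]]}
After op 5 (replace /io/t 14): {"io":{"g":{"h":63,"hx":86,"pxk":51},"j":[22,77,95],"t":14,"unt":{"j":67,"wgm":53}},"x":{"cx":69,"jh":[35,27,66,91,20],"lps":[16,37,82,84,60],"umh":{"cli":46,"cs":72,"flk":89,"uq":29}},"xqz":[[32,41,8,2],[90,67],18,[71,13]]}
After op 6 (remove /io/g): {"io":{"j":[22,77,95],"t":14,"unt":{"j":67,"wgm":53}},"x":{"cx":69,"jh":[35,27,66,91,20],"lps":[16,37,82,84,60],"umh":{"cli":46,"cs":72,"flk":89,"uq":29}},"xqz":[[32,41,8,2],[90,67],18,[71,13]]}
After op 7 (replace /x 75): {"io":{"j":[22,77,95],"t":14,"unt":{"j":67,"wgm":53}},"x":75,"xqz":[[32,41,8,2],[90,67],18,[71,13]]}
After op 8 (remove /io/j/1): {"io":{"j":[22,95],"t":14,"unt":{"j":67,"wgm":53}},"x":75,"xqz":[[32,41,8,2],[90,67],18,[71,13]]}
After op 9 (remove /xqz/1/0): {"io":{"j":[22,95],"t":14,"unt":{"j":67,"wgm":53}},"x":75,"xqz":[[32,41,8,2],[67],18,[71,13]]}
After op 10 (add /xqz/3/2 90): {"io":{"j":[22,95],"t":14,"unt":{"j":67,"wgm":53}},"x":75,"xqz":[[32,41,8,2],[67],18,[71,13,90]]}
After op 11 (replace /io/unt/wgm 33): {"io":{"j":[22,95],"t":14,"unt":{"j":67,"wgm":33}},"x":75,"xqz":[[32,41,8,2],[67],18,[71,13,90]]}
After op 12 (add /xqz/3/3 57): {"io":{"j":[22,95],"t":14,"unt":{"j":67,"wgm":33}},"x":75,"xqz":[[32,41,8,2],[67],18,[71,13,90,57]]}
After op 13 (add /xqz/0/2 6): {"io":{"j":[22,95],"t":14,"unt":{"j":67,"wgm":33}},"x":75,"xqz":[[32,41,6,8,2],[67],18,[71,13,90,57]]}
After op 14 (replace /xqz/3/0 20): {"io":{"j":[22,95],"t":14,"unt":{"j":67,"wgm":33}},"x":75,"xqz":[[32,41,6,8,2],[67],18,[20,13,90,57]]}
After op 15 (replace /io/unt 3): {"io":{"j":[22,95],"t":14,"unt":3},"x":75,"xqz":[[32,41,6,8,2],[67],18,[20,13,90,57]]}
After op 16 (add /xqz/1 48): {"io":{"j":[22,95],"t":14,"unt":3},"x":75,"xqz":[[32,41,6,8,2],48,[67],18,[20,13,90,57]]}
Value at /io/unt: 3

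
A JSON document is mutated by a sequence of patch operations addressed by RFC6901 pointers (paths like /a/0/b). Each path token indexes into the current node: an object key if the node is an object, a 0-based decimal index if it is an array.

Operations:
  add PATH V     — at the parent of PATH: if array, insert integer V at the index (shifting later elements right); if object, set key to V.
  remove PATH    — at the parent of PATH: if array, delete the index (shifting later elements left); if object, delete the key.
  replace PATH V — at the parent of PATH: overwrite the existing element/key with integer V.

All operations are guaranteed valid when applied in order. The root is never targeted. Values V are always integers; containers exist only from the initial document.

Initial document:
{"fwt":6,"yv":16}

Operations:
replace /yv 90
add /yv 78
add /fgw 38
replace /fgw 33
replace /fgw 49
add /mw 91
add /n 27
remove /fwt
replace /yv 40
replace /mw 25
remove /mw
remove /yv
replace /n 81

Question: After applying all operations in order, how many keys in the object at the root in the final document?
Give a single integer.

Answer: 2

Derivation:
After op 1 (replace /yv 90): {"fwt":6,"yv":90}
After op 2 (add /yv 78): {"fwt":6,"yv":78}
After op 3 (add /fgw 38): {"fgw":38,"fwt":6,"yv":78}
After op 4 (replace /fgw 33): {"fgw":33,"fwt":6,"yv":78}
After op 5 (replace /fgw 49): {"fgw":49,"fwt":6,"yv":78}
After op 6 (add /mw 91): {"fgw":49,"fwt":6,"mw":91,"yv":78}
After op 7 (add /n 27): {"fgw":49,"fwt":6,"mw":91,"n":27,"yv":78}
After op 8 (remove /fwt): {"fgw":49,"mw":91,"n":27,"yv":78}
After op 9 (replace /yv 40): {"fgw":49,"mw":91,"n":27,"yv":40}
After op 10 (replace /mw 25): {"fgw":49,"mw":25,"n":27,"yv":40}
After op 11 (remove /mw): {"fgw":49,"n":27,"yv":40}
After op 12 (remove /yv): {"fgw":49,"n":27}
After op 13 (replace /n 81): {"fgw":49,"n":81}
Size at the root: 2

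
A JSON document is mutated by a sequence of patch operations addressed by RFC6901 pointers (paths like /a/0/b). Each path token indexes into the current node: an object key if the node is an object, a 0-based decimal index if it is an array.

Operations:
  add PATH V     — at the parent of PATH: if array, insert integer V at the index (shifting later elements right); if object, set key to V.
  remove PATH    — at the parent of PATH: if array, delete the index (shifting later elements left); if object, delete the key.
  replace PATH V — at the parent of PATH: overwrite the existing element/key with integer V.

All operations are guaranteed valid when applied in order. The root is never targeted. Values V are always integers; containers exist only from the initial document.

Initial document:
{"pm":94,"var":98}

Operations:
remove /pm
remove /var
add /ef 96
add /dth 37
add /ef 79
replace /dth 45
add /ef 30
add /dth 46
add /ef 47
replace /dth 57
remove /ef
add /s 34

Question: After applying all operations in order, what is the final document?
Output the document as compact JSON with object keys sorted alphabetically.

After op 1 (remove /pm): {"var":98}
After op 2 (remove /var): {}
After op 3 (add /ef 96): {"ef":96}
After op 4 (add /dth 37): {"dth":37,"ef":96}
After op 5 (add /ef 79): {"dth":37,"ef":79}
After op 6 (replace /dth 45): {"dth":45,"ef":79}
After op 7 (add /ef 30): {"dth":45,"ef":30}
After op 8 (add /dth 46): {"dth":46,"ef":30}
After op 9 (add /ef 47): {"dth":46,"ef":47}
After op 10 (replace /dth 57): {"dth":57,"ef":47}
After op 11 (remove /ef): {"dth":57}
After op 12 (add /s 34): {"dth":57,"s":34}

Answer: {"dth":57,"s":34}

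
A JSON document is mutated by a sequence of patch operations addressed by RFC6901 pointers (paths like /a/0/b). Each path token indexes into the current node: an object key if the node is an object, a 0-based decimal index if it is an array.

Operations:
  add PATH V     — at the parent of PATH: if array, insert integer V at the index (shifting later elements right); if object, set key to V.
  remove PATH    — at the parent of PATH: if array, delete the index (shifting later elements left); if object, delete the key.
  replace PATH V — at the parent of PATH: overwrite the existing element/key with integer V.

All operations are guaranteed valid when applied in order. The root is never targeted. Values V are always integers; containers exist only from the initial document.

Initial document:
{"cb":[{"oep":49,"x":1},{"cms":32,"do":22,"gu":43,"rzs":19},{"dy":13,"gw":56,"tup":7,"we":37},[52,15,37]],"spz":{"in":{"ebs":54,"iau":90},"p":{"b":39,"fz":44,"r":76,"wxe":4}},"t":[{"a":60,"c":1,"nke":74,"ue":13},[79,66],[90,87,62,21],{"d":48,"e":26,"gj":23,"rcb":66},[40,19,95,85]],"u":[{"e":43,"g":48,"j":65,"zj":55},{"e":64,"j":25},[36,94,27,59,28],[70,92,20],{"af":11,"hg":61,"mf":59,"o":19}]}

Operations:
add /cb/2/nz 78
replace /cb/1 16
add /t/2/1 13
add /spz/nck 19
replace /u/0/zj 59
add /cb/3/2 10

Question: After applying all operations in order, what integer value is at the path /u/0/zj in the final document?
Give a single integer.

Answer: 59

Derivation:
After op 1 (add /cb/2/nz 78): {"cb":[{"oep":49,"x":1},{"cms":32,"do":22,"gu":43,"rzs":19},{"dy":13,"gw":56,"nz":78,"tup":7,"we":37},[52,15,37]],"spz":{"in":{"ebs":54,"iau":90},"p":{"b":39,"fz":44,"r":76,"wxe":4}},"t":[{"a":60,"c":1,"nke":74,"ue":13},[79,66],[90,87,62,21],{"d":48,"e":26,"gj":23,"rcb":66},[40,19,95,85]],"u":[{"e":43,"g":48,"j":65,"zj":55},{"e":64,"j":25},[36,94,27,59,28],[70,92,20],{"af":11,"hg":61,"mf":59,"o":19}]}
After op 2 (replace /cb/1 16): {"cb":[{"oep":49,"x":1},16,{"dy":13,"gw":56,"nz":78,"tup":7,"we":37},[52,15,37]],"spz":{"in":{"ebs":54,"iau":90},"p":{"b":39,"fz":44,"r":76,"wxe":4}},"t":[{"a":60,"c":1,"nke":74,"ue":13},[79,66],[90,87,62,21],{"d":48,"e":26,"gj":23,"rcb":66},[40,19,95,85]],"u":[{"e":43,"g":48,"j":65,"zj":55},{"e":64,"j":25},[36,94,27,59,28],[70,92,20],{"af":11,"hg":61,"mf":59,"o":19}]}
After op 3 (add /t/2/1 13): {"cb":[{"oep":49,"x":1},16,{"dy":13,"gw":56,"nz":78,"tup":7,"we":37},[52,15,37]],"spz":{"in":{"ebs":54,"iau":90},"p":{"b":39,"fz":44,"r":76,"wxe":4}},"t":[{"a":60,"c":1,"nke":74,"ue":13},[79,66],[90,13,87,62,21],{"d":48,"e":26,"gj":23,"rcb":66},[40,19,95,85]],"u":[{"e":43,"g":48,"j":65,"zj":55},{"e":64,"j":25},[36,94,27,59,28],[70,92,20],{"af":11,"hg":61,"mf":59,"o":19}]}
After op 4 (add /spz/nck 19): {"cb":[{"oep":49,"x":1},16,{"dy":13,"gw":56,"nz":78,"tup":7,"we":37},[52,15,37]],"spz":{"in":{"ebs":54,"iau":90},"nck":19,"p":{"b":39,"fz":44,"r":76,"wxe":4}},"t":[{"a":60,"c":1,"nke":74,"ue":13},[79,66],[90,13,87,62,21],{"d":48,"e":26,"gj":23,"rcb":66},[40,19,95,85]],"u":[{"e":43,"g":48,"j":65,"zj":55},{"e":64,"j":25},[36,94,27,59,28],[70,92,20],{"af":11,"hg":61,"mf":59,"o":19}]}
After op 5 (replace /u/0/zj 59): {"cb":[{"oep":49,"x":1},16,{"dy":13,"gw":56,"nz":78,"tup":7,"we":37},[52,15,37]],"spz":{"in":{"ebs":54,"iau":90},"nck":19,"p":{"b":39,"fz":44,"r":76,"wxe":4}},"t":[{"a":60,"c":1,"nke":74,"ue":13},[79,66],[90,13,87,62,21],{"d":48,"e":26,"gj":23,"rcb":66},[40,19,95,85]],"u":[{"e":43,"g":48,"j":65,"zj":59},{"e":64,"j":25},[36,94,27,59,28],[70,92,20],{"af":11,"hg":61,"mf":59,"o":19}]}
After op 6 (add /cb/3/2 10): {"cb":[{"oep":49,"x":1},16,{"dy":13,"gw":56,"nz":78,"tup":7,"we":37},[52,15,10,37]],"spz":{"in":{"ebs":54,"iau":90},"nck":19,"p":{"b":39,"fz":44,"r":76,"wxe":4}},"t":[{"a":60,"c":1,"nke":74,"ue":13},[79,66],[90,13,87,62,21],{"d":48,"e":26,"gj":23,"rcb":66},[40,19,95,85]],"u":[{"e":43,"g":48,"j":65,"zj":59},{"e":64,"j":25},[36,94,27,59,28],[70,92,20],{"af":11,"hg":61,"mf":59,"o":19}]}
Value at /u/0/zj: 59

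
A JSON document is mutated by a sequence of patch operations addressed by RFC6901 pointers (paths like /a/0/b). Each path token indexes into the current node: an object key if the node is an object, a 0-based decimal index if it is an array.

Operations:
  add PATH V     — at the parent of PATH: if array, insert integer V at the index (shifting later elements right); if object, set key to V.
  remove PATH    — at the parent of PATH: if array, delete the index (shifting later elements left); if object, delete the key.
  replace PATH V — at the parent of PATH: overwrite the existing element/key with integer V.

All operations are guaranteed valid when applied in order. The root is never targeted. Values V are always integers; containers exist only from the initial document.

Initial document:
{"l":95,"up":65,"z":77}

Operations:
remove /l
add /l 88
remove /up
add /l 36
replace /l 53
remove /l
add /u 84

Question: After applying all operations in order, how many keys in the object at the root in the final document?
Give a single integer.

After op 1 (remove /l): {"up":65,"z":77}
After op 2 (add /l 88): {"l":88,"up":65,"z":77}
After op 3 (remove /up): {"l":88,"z":77}
After op 4 (add /l 36): {"l":36,"z":77}
After op 5 (replace /l 53): {"l":53,"z":77}
After op 6 (remove /l): {"z":77}
After op 7 (add /u 84): {"u":84,"z":77}
Size at the root: 2

Answer: 2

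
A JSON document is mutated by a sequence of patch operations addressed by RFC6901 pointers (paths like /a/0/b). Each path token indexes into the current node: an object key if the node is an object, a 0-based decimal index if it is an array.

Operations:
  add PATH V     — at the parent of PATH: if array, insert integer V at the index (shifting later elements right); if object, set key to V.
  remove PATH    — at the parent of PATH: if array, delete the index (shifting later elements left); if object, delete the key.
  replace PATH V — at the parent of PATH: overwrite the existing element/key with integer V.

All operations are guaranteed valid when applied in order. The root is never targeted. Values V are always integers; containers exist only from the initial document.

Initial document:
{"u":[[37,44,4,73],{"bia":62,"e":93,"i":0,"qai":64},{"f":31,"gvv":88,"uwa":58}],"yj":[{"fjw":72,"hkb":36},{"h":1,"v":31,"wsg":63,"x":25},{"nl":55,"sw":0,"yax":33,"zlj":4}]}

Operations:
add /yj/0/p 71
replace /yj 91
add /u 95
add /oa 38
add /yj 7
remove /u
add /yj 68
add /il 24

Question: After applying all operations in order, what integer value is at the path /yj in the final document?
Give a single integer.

After op 1 (add /yj/0/p 71): {"u":[[37,44,4,73],{"bia":62,"e":93,"i":0,"qai":64},{"f":31,"gvv":88,"uwa":58}],"yj":[{"fjw":72,"hkb":36,"p":71},{"h":1,"v":31,"wsg":63,"x":25},{"nl":55,"sw":0,"yax":33,"zlj":4}]}
After op 2 (replace /yj 91): {"u":[[37,44,4,73],{"bia":62,"e":93,"i":0,"qai":64},{"f":31,"gvv":88,"uwa":58}],"yj":91}
After op 3 (add /u 95): {"u":95,"yj":91}
After op 4 (add /oa 38): {"oa":38,"u":95,"yj":91}
After op 5 (add /yj 7): {"oa":38,"u":95,"yj":7}
After op 6 (remove /u): {"oa":38,"yj":7}
After op 7 (add /yj 68): {"oa":38,"yj":68}
After op 8 (add /il 24): {"il":24,"oa":38,"yj":68}
Value at /yj: 68

Answer: 68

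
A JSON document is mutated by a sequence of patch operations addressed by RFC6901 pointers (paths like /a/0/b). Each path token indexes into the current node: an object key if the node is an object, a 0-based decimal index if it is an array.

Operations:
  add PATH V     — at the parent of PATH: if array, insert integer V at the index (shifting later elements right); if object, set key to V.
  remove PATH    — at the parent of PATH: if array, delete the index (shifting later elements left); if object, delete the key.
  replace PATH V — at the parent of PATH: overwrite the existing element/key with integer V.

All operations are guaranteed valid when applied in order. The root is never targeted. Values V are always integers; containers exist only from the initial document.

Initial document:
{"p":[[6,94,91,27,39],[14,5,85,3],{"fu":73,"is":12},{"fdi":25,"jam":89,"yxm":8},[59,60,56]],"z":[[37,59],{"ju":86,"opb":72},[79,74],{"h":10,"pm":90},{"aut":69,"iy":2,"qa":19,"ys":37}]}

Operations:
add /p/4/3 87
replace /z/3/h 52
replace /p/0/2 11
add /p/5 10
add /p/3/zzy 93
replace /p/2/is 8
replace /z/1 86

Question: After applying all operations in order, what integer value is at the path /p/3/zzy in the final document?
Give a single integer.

Answer: 93

Derivation:
After op 1 (add /p/4/3 87): {"p":[[6,94,91,27,39],[14,5,85,3],{"fu":73,"is":12},{"fdi":25,"jam":89,"yxm":8},[59,60,56,87]],"z":[[37,59],{"ju":86,"opb":72},[79,74],{"h":10,"pm":90},{"aut":69,"iy":2,"qa":19,"ys":37}]}
After op 2 (replace /z/3/h 52): {"p":[[6,94,91,27,39],[14,5,85,3],{"fu":73,"is":12},{"fdi":25,"jam":89,"yxm":8},[59,60,56,87]],"z":[[37,59],{"ju":86,"opb":72},[79,74],{"h":52,"pm":90},{"aut":69,"iy":2,"qa":19,"ys":37}]}
After op 3 (replace /p/0/2 11): {"p":[[6,94,11,27,39],[14,5,85,3],{"fu":73,"is":12},{"fdi":25,"jam":89,"yxm":8},[59,60,56,87]],"z":[[37,59],{"ju":86,"opb":72},[79,74],{"h":52,"pm":90},{"aut":69,"iy":2,"qa":19,"ys":37}]}
After op 4 (add /p/5 10): {"p":[[6,94,11,27,39],[14,5,85,3],{"fu":73,"is":12},{"fdi":25,"jam":89,"yxm":8},[59,60,56,87],10],"z":[[37,59],{"ju":86,"opb":72},[79,74],{"h":52,"pm":90},{"aut":69,"iy":2,"qa":19,"ys":37}]}
After op 5 (add /p/3/zzy 93): {"p":[[6,94,11,27,39],[14,5,85,3],{"fu":73,"is":12},{"fdi":25,"jam":89,"yxm":8,"zzy":93},[59,60,56,87],10],"z":[[37,59],{"ju":86,"opb":72},[79,74],{"h":52,"pm":90},{"aut":69,"iy":2,"qa":19,"ys":37}]}
After op 6 (replace /p/2/is 8): {"p":[[6,94,11,27,39],[14,5,85,3],{"fu":73,"is":8},{"fdi":25,"jam":89,"yxm":8,"zzy":93},[59,60,56,87],10],"z":[[37,59],{"ju":86,"opb":72},[79,74],{"h":52,"pm":90},{"aut":69,"iy":2,"qa":19,"ys":37}]}
After op 7 (replace /z/1 86): {"p":[[6,94,11,27,39],[14,5,85,3],{"fu":73,"is":8},{"fdi":25,"jam":89,"yxm":8,"zzy":93},[59,60,56,87],10],"z":[[37,59],86,[79,74],{"h":52,"pm":90},{"aut":69,"iy":2,"qa":19,"ys":37}]}
Value at /p/3/zzy: 93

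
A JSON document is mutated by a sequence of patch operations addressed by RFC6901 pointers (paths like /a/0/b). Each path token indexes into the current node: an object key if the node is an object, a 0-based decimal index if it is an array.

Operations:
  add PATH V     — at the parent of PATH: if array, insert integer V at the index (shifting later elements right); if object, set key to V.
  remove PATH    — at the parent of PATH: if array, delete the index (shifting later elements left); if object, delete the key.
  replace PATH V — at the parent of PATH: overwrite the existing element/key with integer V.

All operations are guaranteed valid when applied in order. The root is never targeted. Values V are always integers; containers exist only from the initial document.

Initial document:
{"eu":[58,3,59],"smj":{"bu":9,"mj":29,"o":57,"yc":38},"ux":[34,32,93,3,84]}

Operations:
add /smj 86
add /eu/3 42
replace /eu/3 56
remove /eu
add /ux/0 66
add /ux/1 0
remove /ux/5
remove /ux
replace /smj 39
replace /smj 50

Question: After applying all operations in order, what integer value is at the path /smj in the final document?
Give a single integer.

After op 1 (add /smj 86): {"eu":[58,3,59],"smj":86,"ux":[34,32,93,3,84]}
After op 2 (add /eu/3 42): {"eu":[58,3,59,42],"smj":86,"ux":[34,32,93,3,84]}
After op 3 (replace /eu/3 56): {"eu":[58,3,59,56],"smj":86,"ux":[34,32,93,3,84]}
After op 4 (remove /eu): {"smj":86,"ux":[34,32,93,3,84]}
After op 5 (add /ux/0 66): {"smj":86,"ux":[66,34,32,93,3,84]}
After op 6 (add /ux/1 0): {"smj":86,"ux":[66,0,34,32,93,3,84]}
After op 7 (remove /ux/5): {"smj":86,"ux":[66,0,34,32,93,84]}
After op 8 (remove /ux): {"smj":86}
After op 9 (replace /smj 39): {"smj":39}
After op 10 (replace /smj 50): {"smj":50}
Value at /smj: 50

Answer: 50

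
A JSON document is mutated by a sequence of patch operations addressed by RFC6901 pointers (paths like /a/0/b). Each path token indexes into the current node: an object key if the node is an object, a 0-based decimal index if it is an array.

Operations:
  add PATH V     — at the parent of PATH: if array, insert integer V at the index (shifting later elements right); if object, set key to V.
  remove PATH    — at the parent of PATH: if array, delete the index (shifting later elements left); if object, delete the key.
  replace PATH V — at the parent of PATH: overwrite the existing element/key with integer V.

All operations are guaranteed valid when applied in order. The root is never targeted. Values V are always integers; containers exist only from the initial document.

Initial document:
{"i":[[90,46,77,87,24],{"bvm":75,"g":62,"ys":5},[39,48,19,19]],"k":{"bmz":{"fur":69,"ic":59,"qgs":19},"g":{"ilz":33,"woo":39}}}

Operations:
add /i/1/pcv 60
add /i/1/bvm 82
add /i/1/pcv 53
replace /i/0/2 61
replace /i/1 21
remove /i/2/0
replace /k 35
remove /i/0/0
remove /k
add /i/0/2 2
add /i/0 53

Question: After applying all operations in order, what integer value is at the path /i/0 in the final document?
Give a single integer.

After op 1 (add /i/1/pcv 60): {"i":[[90,46,77,87,24],{"bvm":75,"g":62,"pcv":60,"ys":5},[39,48,19,19]],"k":{"bmz":{"fur":69,"ic":59,"qgs":19},"g":{"ilz":33,"woo":39}}}
After op 2 (add /i/1/bvm 82): {"i":[[90,46,77,87,24],{"bvm":82,"g":62,"pcv":60,"ys":5},[39,48,19,19]],"k":{"bmz":{"fur":69,"ic":59,"qgs":19},"g":{"ilz":33,"woo":39}}}
After op 3 (add /i/1/pcv 53): {"i":[[90,46,77,87,24],{"bvm":82,"g":62,"pcv":53,"ys":5},[39,48,19,19]],"k":{"bmz":{"fur":69,"ic":59,"qgs":19},"g":{"ilz":33,"woo":39}}}
After op 4 (replace /i/0/2 61): {"i":[[90,46,61,87,24],{"bvm":82,"g":62,"pcv":53,"ys":5},[39,48,19,19]],"k":{"bmz":{"fur":69,"ic":59,"qgs":19},"g":{"ilz":33,"woo":39}}}
After op 5 (replace /i/1 21): {"i":[[90,46,61,87,24],21,[39,48,19,19]],"k":{"bmz":{"fur":69,"ic":59,"qgs":19},"g":{"ilz":33,"woo":39}}}
After op 6 (remove /i/2/0): {"i":[[90,46,61,87,24],21,[48,19,19]],"k":{"bmz":{"fur":69,"ic":59,"qgs":19},"g":{"ilz":33,"woo":39}}}
After op 7 (replace /k 35): {"i":[[90,46,61,87,24],21,[48,19,19]],"k":35}
After op 8 (remove /i/0/0): {"i":[[46,61,87,24],21,[48,19,19]],"k":35}
After op 9 (remove /k): {"i":[[46,61,87,24],21,[48,19,19]]}
After op 10 (add /i/0/2 2): {"i":[[46,61,2,87,24],21,[48,19,19]]}
After op 11 (add /i/0 53): {"i":[53,[46,61,2,87,24],21,[48,19,19]]}
Value at /i/0: 53

Answer: 53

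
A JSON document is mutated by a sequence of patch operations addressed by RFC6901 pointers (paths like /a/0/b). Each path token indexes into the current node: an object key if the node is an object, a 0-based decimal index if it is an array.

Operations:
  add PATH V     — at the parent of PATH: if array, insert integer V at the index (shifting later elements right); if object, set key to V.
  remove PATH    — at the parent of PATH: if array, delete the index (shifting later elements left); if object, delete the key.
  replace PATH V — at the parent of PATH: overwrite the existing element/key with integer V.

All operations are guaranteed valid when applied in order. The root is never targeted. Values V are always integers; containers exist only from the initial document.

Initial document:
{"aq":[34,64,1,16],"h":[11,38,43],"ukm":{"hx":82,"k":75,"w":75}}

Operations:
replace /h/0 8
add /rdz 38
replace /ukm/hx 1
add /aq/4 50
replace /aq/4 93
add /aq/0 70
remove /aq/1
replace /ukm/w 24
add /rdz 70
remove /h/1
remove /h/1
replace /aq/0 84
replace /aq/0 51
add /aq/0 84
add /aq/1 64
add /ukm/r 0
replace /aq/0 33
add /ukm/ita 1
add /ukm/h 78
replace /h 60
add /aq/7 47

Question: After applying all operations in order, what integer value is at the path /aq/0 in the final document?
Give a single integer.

Answer: 33

Derivation:
After op 1 (replace /h/0 8): {"aq":[34,64,1,16],"h":[8,38,43],"ukm":{"hx":82,"k":75,"w":75}}
After op 2 (add /rdz 38): {"aq":[34,64,1,16],"h":[8,38,43],"rdz":38,"ukm":{"hx":82,"k":75,"w":75}}
After op 3 (replace /ukm/hx 1): {"aq":[34,64,1,16],"h":[8,38,43],"rdz":38,"ukm":{"hx":1,"k":75,"w":75}}
After op 4 (add /aq/4 50): {"aq":[34,64,1,16,50],"h":[8,38,43],"rdz":38,"ukm":{"hx":1,"k":75,"w":75}}
After op 5 (replace /aq/4 93): {"aq":[34,64,1,16,93],"h":[8,38,43],"rdz":38,"ukm":{"hx":1,"k":75,"w":75}}
After op 6 (add /aq/0 70): {"aq":[70,34,64,1,16,93],"h":[8,38,43],"rdz":38,"ukm":{"hx":1,"k":75,"w":75}}
After op 7 (remove /aq/1): {"aq":[70,64,1,16,93],"h":[8,38,43],"rdz":38,"ukm":{"hx":1,"k":75,"w":75}}
After op 8 (replace /ukm/w 24): {"aq":[70,64,1,16,93],"h":[8,38,43],"rdz":38,"ukm":{"hx":1,"k":75,"w":24}}
After op 9 (add /rdz 70): {"aq":[70,64,1,16,93],"h":[8,38,43],"rdz":70,"ukm":{"hx":1,"k":75,"w":24}}
After op 10 (remove /h/1): {"aq":[70,64,1,16,93],"h":[8,43],"rdz":70,"ukm":{"hx":1,"k":75,"w":24}}
After op 11 (remove /h/1): {"aq":[70,64,1,16,93],"h":[8],"rdz":70,"ukm":{"hx":1,"k":75,"w":24}}
After op 12 (replace /aq/0 84): {"aq":[84,64,1,16,93],"h":[8],"rdz":70,"ukm":{"hx":1,"k":75,"w":24}}
After op 13 (replace /aq/0 51): {"aq":[51,64,1,16,93],"h":[8],"rdz":70,"ukm":{"hx":1,"k":75,"w":24}}
After op 14 (add /aq/0 84): {"aq":[84,51,64,1,16,93],"h":[8],"rdz":70,"ukm":{"hx":1,"k":75,"w":24}}
After op 15 (add /aq/1 64): {"aq":[84,64,51,64,1,16,93],"h":[8],"rdz":70,"ukm":{"hx":1,"k":75,"w":24}}
After op 16 (add /ukm/r 0): {"aq":[84,64,51,64,1,16,93],"h":[8],"rdz":70,"ukm":{"hx":1,"k":75,"r":0,"w":24}}
After op 17 (replace /aq/0 33): {"aq":[33,64,51,64,1,16,93],"h":[8],"rdz":70,"ukm":{"hx":1,"k":75,"r":0,"w":24}}
After op 18 (add /ukm/ita 1): {"aq":[33,64,51,64,1,16,93],"h":[8],"rdz":70,"ukm":{"hx":1,"ita":1,"k":75,"r":0,"w":24}}
After op 19 (add /ukm/h 78): {"aq":[33,64,51,64,1,16,93],"h":[8],"rdz":70,"ukm":{"h":78,"hx":1,"ita":1,"k":75,"r":0,"w":24}}
After op 20 (replace /h 60): {"aq":[33,64,51,64,1,16,93],"h":60,"rdz":70,"ukm":{"h":78,"hx":1,"ita":1,"k":75,"r":0,"w":24}}
After op 21 (add /aq/7 47): {"aq":[33,64,51,64,1,16,93,47],"h":60,"rdz":70,"ukm":{"h":78,"hx":1,"ita":1,"k":75,"r":0,"w":24}}
Value at /aq/0: 33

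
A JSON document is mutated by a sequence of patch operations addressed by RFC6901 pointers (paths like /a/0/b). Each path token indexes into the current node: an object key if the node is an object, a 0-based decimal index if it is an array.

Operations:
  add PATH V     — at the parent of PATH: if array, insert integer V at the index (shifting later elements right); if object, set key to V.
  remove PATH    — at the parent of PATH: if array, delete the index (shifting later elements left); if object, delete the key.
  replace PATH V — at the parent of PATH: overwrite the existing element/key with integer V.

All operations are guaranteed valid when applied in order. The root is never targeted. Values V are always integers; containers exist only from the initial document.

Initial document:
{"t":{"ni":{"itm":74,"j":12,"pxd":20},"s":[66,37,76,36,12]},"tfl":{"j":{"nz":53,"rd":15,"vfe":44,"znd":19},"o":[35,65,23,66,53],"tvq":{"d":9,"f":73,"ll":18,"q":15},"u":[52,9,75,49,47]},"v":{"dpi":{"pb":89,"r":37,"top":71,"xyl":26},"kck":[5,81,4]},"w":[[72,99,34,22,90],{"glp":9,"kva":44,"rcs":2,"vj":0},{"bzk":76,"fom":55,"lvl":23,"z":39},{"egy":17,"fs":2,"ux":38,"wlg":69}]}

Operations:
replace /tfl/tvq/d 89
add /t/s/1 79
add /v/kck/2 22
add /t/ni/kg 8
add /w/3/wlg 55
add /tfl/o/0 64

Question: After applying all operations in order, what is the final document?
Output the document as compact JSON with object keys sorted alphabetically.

After op 1 (replace /tfl/tvq/d 89): {"t":{"ni":{"itm":74,"j":12,"pxd":20},"s":[66,37,76,36,12]},"tfl":{"j":{"nz":53,"rd":15,"vfe":44,"znd":19},"o":[35,65,23,66,53],"tvq":{"d":89,"f":73,"ll":18,"q":15},"u":[52,9,75,49,47]},"v":{"dpi":{"pb":89,"r":37,"top":71,"xyl":26},"kck":[5,81,4]},"w":[[72,99,34,22,90],{"glp":9,"kva":44,"rcs":2,"vj":0},{"bzk":76,"fom":55,"lvl":23,"z":39},{"egy":17,"fs":2,"ux":38,"wlg":69}]}
After op 2 (add /t/s/1 79): {"t":{"ni":{"itm":74,"j":12,"pxd":20},"s":[66,79,37,76,36,12]},"tfl":{"j":{"nz":53,"rd":15,"vfe":44,"znd":19},"o":[35,65,23,66,53],"tvq":{"d":89,"f":73,"ll":18,"q":15},"u":[52,9,75,49,47]},"v":{"dpi":{"pb":89,"r":37,"top":71,"xyl":26},"kck":[5,81,4]},"w":[[72,99,34,22,90],{"glp":9,"kva":44,"rcs":2,"vj":0},{"bzk":76,"fom":55,"lvl":23,"z":39},{"egy":17,"fs":2,"ux":38,"wlg":69}]}
After op 3 (add /v/kck/2 22): {"t":{"ni":{"itm":74,"j":12,"pxd":20},"s":[66,79,37,76,36,12]},"tfl":{"j":{"nz":53,"rd":15,"vfe":44,"znd":19},"o":[35,65,23,66,53],"tvq":{"d":89,"f":73,"ll":18,"q":15},"u":[52,9,75,49,47]},"v":{"dpi":{"pb":89,"r":37,"top":71,"xyl":26},"kck":[5,81,22,4]},"w":[[72,99,34,22,90],{"glp":9,"kva":44,"rcs":2,"vj":0},{"bzk":76,"fom":55,"lvl":23,"z":39},{"egy":17,"fs":2,"ux":38,"wlg":69}]}
After op 4 (add /t/ni/kg 8): {"t":{"ni":{"itm":74,"j":12,"kg":8,"pxd":20},"s":[66,79,37,76,36,12]},"tfl":{"j":{"nz":53,"rd":15,"vfe":44,"znd":19},"o":[35,65,23,66,53],"tvq":{"d":89,"f":73,"ll":18,"q":15},"u":[52,9,75,49,47]},"v":{"dpi":{"pb":89,"r":37,"top":71,"xyl":26},"kck":[5,81,22,4]},"w":[[72,99,34,22,90],{"glp":9,"kva":44,"rcs":2,"vj":0},{"bzk":76,"fom":55,"lvl":23,"z":39},{"egy":17,"fs":2,"ux":38,"wlg":69}]}
After op 5 (add /w/3/wlg 55): {"t":{"ni":{"itm":74,"j":12,"kg":8,"pxd":20},"s":[66,79,37,76,36,12]},"tfl":{"j":{"nz":53,"rd":15,"vfe":44,"znd":19},"o":[35,65,23,66,53],"tvq":{"d":89,"f":73,"ll":18,"q":15},"u":[52,9,75,49,47]},"v":{"dpi":{"pb":89,"r":37,"top":71,"xyl":26},"kck":[5,81,22,4]},"w":[[72,99,34,22,90],{"glp":9,"kva":44,"rcs":2,"vj":0},{"bzk":76,"fom":55,"lvl":23,"z":39},{"egy":17,"fs":2,"ux":38,"wlg":55}]}
After op 6 (add /tfl/o/0 64): {"t":{"ni":{"itm":74,"j":12,"kg":8,"pxd":20},"s":[66,79,37,76,36,12]},"tfl":{"j":{"nz":53,"rd":15,"vfe":44,"znd":19},"o":[64,35,65,23,66,53],"tvq":{"d":89,"f":73,"ll":18,"q":15},"u":[52,9,75,49,47]},"v":{"dpi":{"pb":89,"r":37,"top":71,"xyl":26},"kck":[5,81,22,4]},"w":[[72,99,34,22,90],{"glp":9,"kva":44,"rcs":2,"vj":0},{"bzk":76,"fom":55,"lvl":23,"z":39},{"egy":17,"fs":2,"ux":38,"wlg":55}]}

Answer: {"t":{"ni":{"itm":74,"j":12,"kg":8,"pxd":20},"s":[66,79,37,76,36,12]},"tfl":{"j":{"nz":53,"rd":15,"vfe":44,"znd":19},"o":[64,35,65,23,66,53],"tvq":{"d":89,"f":73,"ll":18,"q":15},"u":[52,9,75,49,47]},"v":{"dpi":{"pb":89,"r":37,"top":71,"xyl":26},"kck":[5,81,22,4]},"w":[[72,99,34,22,90],{"glp":9,"kva":44,"rcs":2,"vj":0},{"bzk":76,"fom":55,"lvl":23,"z":39},{"egy":17,"fs":2,"ux":38,"wlg":55}]}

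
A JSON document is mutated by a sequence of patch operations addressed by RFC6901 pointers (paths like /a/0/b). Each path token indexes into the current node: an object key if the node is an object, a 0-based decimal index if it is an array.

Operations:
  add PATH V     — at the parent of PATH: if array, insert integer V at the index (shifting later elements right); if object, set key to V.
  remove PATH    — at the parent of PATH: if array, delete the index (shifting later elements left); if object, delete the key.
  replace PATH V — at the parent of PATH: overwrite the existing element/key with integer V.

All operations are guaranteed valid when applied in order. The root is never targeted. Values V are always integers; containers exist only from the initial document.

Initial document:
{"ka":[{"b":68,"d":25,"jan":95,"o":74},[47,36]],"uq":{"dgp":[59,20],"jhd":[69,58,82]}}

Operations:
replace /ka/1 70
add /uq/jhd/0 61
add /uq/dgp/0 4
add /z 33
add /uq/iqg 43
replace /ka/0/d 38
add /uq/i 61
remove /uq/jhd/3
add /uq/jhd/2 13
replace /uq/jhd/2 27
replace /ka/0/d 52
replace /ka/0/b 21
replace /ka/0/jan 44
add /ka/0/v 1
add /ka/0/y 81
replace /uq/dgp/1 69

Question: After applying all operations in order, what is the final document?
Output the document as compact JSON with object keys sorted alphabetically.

After op 1 (replace /ka/1 70): {"ka":[{"b":68,"d":25,"jan":95,"o":74},70],"uq":{"dgp":[59,20],"jhd":[69,58,82]}}
After op 2 (add /uq/jhd/0 61): {"ka":[{"b":68,"d":25,"jan":95,"o":74},70],"uq":{"dgp":[59,20],"jhd":[61,69,58,82]}}
After op 3 (add /uq/dgp/0 4): {"ka":[{"b":68,"d":25,"jan":95,"o":74},70],"uq":{"dgp":[4,59,20],"jhd":[61,69,58,82]}}
After op 4 (add /z 33): {"ka":[{"b":68,"d":25,"jan":95,"o":74},70],"uq":{"dgp":[4,59,20],"jhd":[61,69,58,82]},"z":33}
After op 5 (add /uq/iqg 43): {"ka":[{"b":68,"d":25,"jan":95,"o":74},70],"uq":{"dgp":[4,59,20],"iqg":43,"jhd":[61,69,58,82]},"z":33}
After op 6 (replace /ka/0/d 38): {"ka":[{"b":68,"d":38,"jan":95,"o":74},70],"uq":{"dgp":[4,59,20],"iqg":43,"jhd":[61,69,58,82]},"z":33}
After op 7 (add /uq/i 61): {"ka":[{"b":68,"d":38,"jan":95,"o":74},70],"uq":{"dgp":[4,59,20],"i":61,"iqg":43,"jhd":[61,69,58,82]},"z":33}
After op 8 (remove /uq/jhd/3): {"ka":[{"b":68,"d":38,"jan":95,"o":74},70],"uq":{"dgp":[4,59,20],"i":61,"iqg":43,"jhd":[61,69,58]},"z":33}
After op 9 (add /uq/jhd/2 13): {"ka":[{"b":68,"d":38,"jan":95,"o":74},70],"uq":{"dgp":[4,59,20],"i":61,"iqg":43,"jhd":[61,69,13,58]},"z":33}
After op 10 (replace /uq/jhd/2 27): {"ka":[{"b":68,"d":38,"jan":95,"o":74},70],"uq":{"dgp":[4,59,20],"i":61,"iqg":43,"jhd":[61,69,27,58]},"z":33}
After op 11 (replace /ka/0/d 52): {"ka":[{"b":68,"d":52,"jan":95,"o":74},70],"uq":{"dgp":[4,59,20],"i":61,"iqg":43,"jhd":[61,69,27,58]},"z":33}
After op 12 (replace /ka/0/b 21): {"ka":[{"b":21,"d":52,"jan":95,"o":74},70],"uq":{"dgp":[4,59,20],"i":61,"iqg":43,"jhd":[61,69,27,58]},"z":33}
After op 13 (replace /ka/0/jan 44): {"ka":[{"b":21,"d":52,"jan":44,"o":74},70],"uq":{"dgp":[4,59,20],"i":61,"iqg":43,"jhd":[61,69,27,58]},"z":33}
After op 14 (add /ka/0/v 1): {"ka":[{"b":21,"d":52,"jan":44,"o":74,"v":1},70],"uq":{"dgp":[4,59,20],"i":61,"iqg":43,"jhd":[61,69,27,58]},"z":33}
After op 15 (add /ka/0/y 81): {"ka":[{"b":21,"d":52,"jan":44,"o":74,"v":1,"y":81},70],"uq":{"dgp":[4,59,20],"i":61,"iqg":43,"jhd":[61,69,27,58]},"z":33}
After op 16 (replace /uq/dgp/1 69): {"ka":[{"b":21,"d":52,"jan":44,"o":74,"v":1,"y":81},70],"uq":{"dgp":[4,69,20],"i":61,"iqg":43,"jhd":[61,69,27,58]},"z":33}

Answer: {"ka":[{"b":21,"d":52,"jan":44,"o":74,"v":1,"y":81},70],"uq":{"dgp":[4,69,20],"i":61,"iqg":43,"jhd":[61,69,27,58]},"z":33}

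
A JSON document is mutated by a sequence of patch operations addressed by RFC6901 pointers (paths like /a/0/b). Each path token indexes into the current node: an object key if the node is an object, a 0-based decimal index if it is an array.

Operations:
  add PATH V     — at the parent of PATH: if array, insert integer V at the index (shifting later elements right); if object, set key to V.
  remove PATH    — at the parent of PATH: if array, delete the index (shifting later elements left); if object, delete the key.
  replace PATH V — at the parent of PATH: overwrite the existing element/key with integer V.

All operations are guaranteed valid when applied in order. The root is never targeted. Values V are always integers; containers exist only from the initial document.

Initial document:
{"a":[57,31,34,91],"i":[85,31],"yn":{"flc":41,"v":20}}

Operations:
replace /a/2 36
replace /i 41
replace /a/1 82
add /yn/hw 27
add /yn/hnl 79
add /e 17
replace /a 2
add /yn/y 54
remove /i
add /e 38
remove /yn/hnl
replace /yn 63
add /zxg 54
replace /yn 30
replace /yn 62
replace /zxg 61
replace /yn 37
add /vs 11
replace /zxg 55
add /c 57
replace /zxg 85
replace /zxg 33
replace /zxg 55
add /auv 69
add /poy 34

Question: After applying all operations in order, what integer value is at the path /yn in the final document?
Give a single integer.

After op 1 (replace /a/2 36): {"a":[57,31,36,91],"i":[85,31],"yn":{"flc":41,"v":20}}
After op 2 (replace /i 41): {"a":[57,31,36,91],"i":41,"yn":{"flc":41,"v":20}}
After op 3 (replace /a/1 82): {"a":[57,82,36,91],"i":41,"yn":{"flc":41,"v":20}}
After op 4 (add /yn/hw 27): {"a":[57,82,36,91],"i":41,"yn":{"flc":41,"hw":27,"v":20}}
After op 5 (add /yn/hnl 79): {"a":[57,82,36,91],"i":41,"yn":{"flc":41,"hnl":79,"hw":27,"v":20}}
After op 6 (add /e 17): {"a":[57,82,36,91],"e":17,"i":41,"yn":{"flc":41,"hnl":79,"hw":27,"v":20}}
After op 7 (replace /a 2): {"a":2,"e":17,"i":41,"yn":{"flc":41,"hnl":79,"hw":27,"v":20}}
After op 8 (add /yn/y 54): {"a":2,"e":17,"i":41,"yn":{"flc":41,"hnl":79,"hw":27,"v":20,"y":54}}
After op 9 (remove /i): {"a":2,"e":17,"yn":{"flc":41,"hnl":79,"hw":27,"v":20,"y":54}}
After op 10 (add /e 38): {"a":2,"e":38,"yn":{"flc":41,"hnl":79,"hw":27,"v":20,"y":54}}
After op 11 (remove /yn/hnl): {"a":2,"e":38,"yn":{"flc":41,"hw":27,"v":20,"y":54}}
After op 12 (replace /yn 63): {"a":2,"e":38,"yn":63}
After op 13 (add /zxg 54): {"a":2,"e":38,"yn":63,"zxg":54}
After op 14 (replace /yn 30): {"a":2,"e":38,"yn":30,"zxg":54}
After op 15 (replace /yn 62): {"a":2,"e":38,"yn":62,"zxg":54}
After op 16 (replace /zxg 61): {"a":2,"e":38,"yn":62,"zxg":61}
After op 17 (replace /yn 37): {"a":2,"e":38,"yn":37,"zxg":61}
After op 18 (add /vs 11): {"a":2,"e":38,"vs":11,"yn":37,"zxg":61}
After op 19 (replace /zxg 55): {"a":2,"e":38,"vs":11,"yn":37,"zxg":55}
After op 20 (add /c 57): {"a":2,"c":57,"e":38,"vs":11,"yn":37,"zxg":55}
After op 21 (replace /zxg 85): {"a":2,"c":57,"e":38,"vs":11,"yn":37,"zxg":85}
After op 22 (replace /zxg 33): {"a":2,"c":57,"e":38,"vs":11,"yn":37,"zxg":33}
After op 23 (replace /zxg 55): {"a":2,"c":57,"e":38,"vs":11,"yn":37,"zxg":55}
After op 24 (add /auv 69): {"a":2,"auv":69,"c":57,"e":38,"vs":11,"yn":37,"zxg":55}
After op 25 (add /poy 34): {"a":2,"auv":69,"c":57,"e":38,"poy":34,"vs":11,"yn":37,"zxg":55}
Value at /yn: 37

Answer: 37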